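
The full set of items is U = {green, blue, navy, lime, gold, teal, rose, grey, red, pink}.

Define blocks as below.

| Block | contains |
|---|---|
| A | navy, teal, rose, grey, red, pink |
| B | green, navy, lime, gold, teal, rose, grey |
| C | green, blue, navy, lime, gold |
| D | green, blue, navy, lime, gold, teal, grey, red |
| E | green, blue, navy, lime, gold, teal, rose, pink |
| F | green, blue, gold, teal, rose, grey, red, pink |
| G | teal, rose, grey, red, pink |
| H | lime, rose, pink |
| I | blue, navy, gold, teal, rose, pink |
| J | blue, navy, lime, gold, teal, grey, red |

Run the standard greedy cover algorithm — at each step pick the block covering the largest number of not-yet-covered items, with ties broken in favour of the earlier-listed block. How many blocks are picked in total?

2

Greedy: pick D (covers 8 new) → pick A (covers 2 new). Total picks: 2.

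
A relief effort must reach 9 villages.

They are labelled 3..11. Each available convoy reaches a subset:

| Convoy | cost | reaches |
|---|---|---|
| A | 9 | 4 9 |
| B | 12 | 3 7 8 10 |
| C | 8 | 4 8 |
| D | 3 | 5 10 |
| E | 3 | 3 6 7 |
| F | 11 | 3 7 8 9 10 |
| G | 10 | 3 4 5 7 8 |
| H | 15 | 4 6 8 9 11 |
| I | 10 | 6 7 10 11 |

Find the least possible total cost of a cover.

21

D, E, H together cover every village (D ∪ E ∪ H = {3, 4, 5, 6, 7, 8, 9, 10, 11}); total cost 3 + 3 + 15 = 21.
No covering selection has total cost below 21.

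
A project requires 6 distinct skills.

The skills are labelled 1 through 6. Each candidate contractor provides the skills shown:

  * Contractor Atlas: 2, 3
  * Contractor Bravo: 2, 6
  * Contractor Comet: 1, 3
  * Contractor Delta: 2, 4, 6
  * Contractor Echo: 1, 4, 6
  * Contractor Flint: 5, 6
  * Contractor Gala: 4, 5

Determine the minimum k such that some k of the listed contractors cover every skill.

Take {Comet, Delta, Flint}. Their union is {1, 2, 3, 4, 5, 6}, which is all 6 skills.
No 2 of the 7 contractors cover everything (all 21 combinations miss at least one skill), so 3 is optimal.

3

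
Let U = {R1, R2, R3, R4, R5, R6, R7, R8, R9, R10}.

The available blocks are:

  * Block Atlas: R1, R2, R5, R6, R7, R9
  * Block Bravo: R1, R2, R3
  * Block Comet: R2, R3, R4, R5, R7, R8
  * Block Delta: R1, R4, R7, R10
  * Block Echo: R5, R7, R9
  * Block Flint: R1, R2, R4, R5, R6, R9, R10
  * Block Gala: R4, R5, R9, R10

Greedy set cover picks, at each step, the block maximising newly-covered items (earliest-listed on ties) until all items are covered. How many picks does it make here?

Greedy: pick Flint (covers 7 new) → pick Comet (covers 3 new). Total picks: 2.

2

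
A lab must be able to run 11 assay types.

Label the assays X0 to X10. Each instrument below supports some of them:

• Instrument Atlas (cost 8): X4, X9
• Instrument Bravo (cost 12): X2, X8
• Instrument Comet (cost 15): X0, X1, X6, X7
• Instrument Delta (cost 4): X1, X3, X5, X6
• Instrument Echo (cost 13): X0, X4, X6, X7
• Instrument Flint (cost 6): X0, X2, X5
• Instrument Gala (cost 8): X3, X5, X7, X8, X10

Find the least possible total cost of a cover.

26

Atlas, Delta, Flint, Gala together cover every assay (Atlas ∪ Delta ∪ Flint ∪ Gala = {X0, X1, X2, X3, X4, X5, X6, X7, X8, X9, X10}); total cost 8 + 4 + 6 + 8 = 26.
No covering selection has total cost below 26.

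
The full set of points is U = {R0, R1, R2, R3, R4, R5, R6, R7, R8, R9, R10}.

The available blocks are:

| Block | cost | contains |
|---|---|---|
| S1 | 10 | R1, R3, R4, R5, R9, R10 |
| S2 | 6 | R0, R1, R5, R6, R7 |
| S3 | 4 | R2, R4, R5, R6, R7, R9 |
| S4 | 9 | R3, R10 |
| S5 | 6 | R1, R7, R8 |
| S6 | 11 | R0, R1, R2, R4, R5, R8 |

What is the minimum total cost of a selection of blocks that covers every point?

24

S3, S4, S6 together cover every point (S3 ∪ S4 ∪ S6 = {R0, R1, R2, R3, R4, R5, R6, R7, R8, R9, R10}); total cost 4 + 9 + 11 = 24.
The greedy pick S3, S2, S4, S5 costs 25; no covering selection beats 24.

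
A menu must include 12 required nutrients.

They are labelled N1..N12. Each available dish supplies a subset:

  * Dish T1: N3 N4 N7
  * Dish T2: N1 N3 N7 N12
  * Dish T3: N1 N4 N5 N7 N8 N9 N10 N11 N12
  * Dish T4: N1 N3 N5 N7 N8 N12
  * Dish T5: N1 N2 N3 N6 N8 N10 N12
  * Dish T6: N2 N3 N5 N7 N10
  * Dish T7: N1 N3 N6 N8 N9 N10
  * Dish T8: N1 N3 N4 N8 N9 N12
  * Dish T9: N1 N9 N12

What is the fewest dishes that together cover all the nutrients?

Take {T3, T5}. Their union is {N1, N2, N3, N4, N5, N6, N7, N8, N9, N10, N11, N12}, which is all 12 nutrients.
No single dish has all 12 nutrients (the largest, T3, has 9), so 2 is optimal.

2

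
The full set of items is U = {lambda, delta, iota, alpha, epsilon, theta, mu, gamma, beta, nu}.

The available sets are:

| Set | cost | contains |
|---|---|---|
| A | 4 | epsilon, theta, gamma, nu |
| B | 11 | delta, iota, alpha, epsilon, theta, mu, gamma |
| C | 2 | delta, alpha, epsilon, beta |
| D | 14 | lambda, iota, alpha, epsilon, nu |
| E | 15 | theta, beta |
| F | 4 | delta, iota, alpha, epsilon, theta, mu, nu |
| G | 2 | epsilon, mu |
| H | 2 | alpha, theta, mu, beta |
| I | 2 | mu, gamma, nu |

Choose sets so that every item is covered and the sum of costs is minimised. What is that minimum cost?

C, D, H, I together cover every item (C ∪ D ∪ H ∪ I = {lambda, delta, iota, alpha, epsilon, theta, mu, gamma, beta, nu}); total cost 2 + 14 + 2 + 2 = 20.
The greedy pick C, I, F, D costs 22; no covering selection beats 20.

20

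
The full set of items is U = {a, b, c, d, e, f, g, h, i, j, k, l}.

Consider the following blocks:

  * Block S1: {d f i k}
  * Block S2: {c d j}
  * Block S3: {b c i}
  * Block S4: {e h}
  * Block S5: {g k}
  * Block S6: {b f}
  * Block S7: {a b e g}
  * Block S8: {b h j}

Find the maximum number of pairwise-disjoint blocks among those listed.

4

S2, S4, S5, S6 are pairwise disjoint (S2={c,d,j}; S4={e,h}; S5={g,k}; S6={b,f}).
Every remaining block overlaps one of these, and no 5 of the listed blocks are pairwise disjoint, so 4 is the maximum.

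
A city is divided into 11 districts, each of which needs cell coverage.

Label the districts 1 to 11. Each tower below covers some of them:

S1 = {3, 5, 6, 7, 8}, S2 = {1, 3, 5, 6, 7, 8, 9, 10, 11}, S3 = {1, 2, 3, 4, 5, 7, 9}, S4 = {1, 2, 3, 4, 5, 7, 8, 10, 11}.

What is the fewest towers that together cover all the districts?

S2 and S3 together: S2 ∪ S3 = {1, 2, 3, 4, 5, 6, 7, 8, 9, 10, 11} — every district is covered.
No single tower has all 11 districts (the largest, S2, has 9), so 2 is optimal.

2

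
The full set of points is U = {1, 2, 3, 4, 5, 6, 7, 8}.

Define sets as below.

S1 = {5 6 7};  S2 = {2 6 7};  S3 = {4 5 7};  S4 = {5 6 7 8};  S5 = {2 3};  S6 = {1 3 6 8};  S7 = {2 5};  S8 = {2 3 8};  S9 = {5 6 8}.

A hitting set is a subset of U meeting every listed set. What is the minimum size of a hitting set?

3

Take H = {2, 5, 8}. Each listed set contains at least one of these, so H is a hitting set of size 3.
No choice of 2 points meets every set, so 3 is the minimum.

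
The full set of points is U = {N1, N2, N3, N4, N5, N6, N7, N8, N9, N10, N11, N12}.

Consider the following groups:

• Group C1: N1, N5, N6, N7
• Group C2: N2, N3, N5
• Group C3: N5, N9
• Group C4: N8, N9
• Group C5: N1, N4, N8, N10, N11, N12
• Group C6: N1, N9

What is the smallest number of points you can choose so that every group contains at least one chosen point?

Take H = {N5, N9, N11}. Each listed group contains at least one of these, so H is a hitting set of size 3.
No choice of 2 points meets every group, so 3 is the minimum.

3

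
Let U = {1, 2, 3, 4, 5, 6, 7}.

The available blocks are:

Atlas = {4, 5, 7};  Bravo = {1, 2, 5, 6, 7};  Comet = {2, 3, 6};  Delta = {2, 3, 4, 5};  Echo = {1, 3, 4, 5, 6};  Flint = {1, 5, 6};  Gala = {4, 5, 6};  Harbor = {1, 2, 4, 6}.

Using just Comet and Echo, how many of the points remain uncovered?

Union of Comet, Echo = {1, 2, 3, 4, 5, 6}.
Not covered: 7 — 1 point.

1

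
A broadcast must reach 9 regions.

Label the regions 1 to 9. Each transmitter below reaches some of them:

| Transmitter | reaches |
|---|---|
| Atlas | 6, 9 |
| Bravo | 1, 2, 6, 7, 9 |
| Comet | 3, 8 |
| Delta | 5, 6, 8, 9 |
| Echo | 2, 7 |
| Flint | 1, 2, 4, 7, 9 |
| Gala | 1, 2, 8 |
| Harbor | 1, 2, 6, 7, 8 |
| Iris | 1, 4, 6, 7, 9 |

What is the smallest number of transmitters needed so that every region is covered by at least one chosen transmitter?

3

Take {Comet, Delta, Flint}. Their union is {1, 2, 3, 4, 5, 6, 7, 8, 9}, which is all 9 regions.
Only Comet contains 3, so Comet is forced; the remaining 7 regions need at least 2 more transmitters (each remaining transmitter adds at most 5) — so at least 3 transmitters are needed, and 3 is optimal.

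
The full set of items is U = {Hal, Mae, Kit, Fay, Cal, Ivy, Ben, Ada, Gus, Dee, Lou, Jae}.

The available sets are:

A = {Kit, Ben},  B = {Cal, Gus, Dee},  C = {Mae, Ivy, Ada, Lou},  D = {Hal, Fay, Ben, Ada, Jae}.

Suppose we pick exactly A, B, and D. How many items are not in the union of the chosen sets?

3

Union of A, B, D = {Hal, Kit, Fay, Cal, Ben, Ada, Gus, Dee, Jae}.
Not covered: Mae, Ivy, Lou — 3 items.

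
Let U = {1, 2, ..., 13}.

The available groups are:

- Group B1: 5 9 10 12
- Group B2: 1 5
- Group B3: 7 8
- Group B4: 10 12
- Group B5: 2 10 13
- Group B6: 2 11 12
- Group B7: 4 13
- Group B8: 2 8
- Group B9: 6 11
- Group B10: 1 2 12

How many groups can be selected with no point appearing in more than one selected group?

B2, B3, B4, B7, B9 are pairwise disjoint (B2={1,5}; B3={7,8}; B4={10,12}; B7={4,13}; B9={6,11}).
Every remaining group overlaps one of these, and no 6 of the listed groups are pairwise disjoint, so 5 is the maximum.

5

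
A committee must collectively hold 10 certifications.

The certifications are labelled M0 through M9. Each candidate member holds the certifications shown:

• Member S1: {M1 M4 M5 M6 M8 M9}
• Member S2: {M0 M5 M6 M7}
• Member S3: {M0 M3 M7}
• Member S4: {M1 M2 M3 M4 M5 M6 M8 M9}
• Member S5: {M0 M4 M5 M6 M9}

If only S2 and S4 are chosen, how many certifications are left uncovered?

0

Union of S2, S4 = {M0, M1, M2, M3, M4, M5, M6, M7, M8, M9} — that's every certification, so 0 are uncovered.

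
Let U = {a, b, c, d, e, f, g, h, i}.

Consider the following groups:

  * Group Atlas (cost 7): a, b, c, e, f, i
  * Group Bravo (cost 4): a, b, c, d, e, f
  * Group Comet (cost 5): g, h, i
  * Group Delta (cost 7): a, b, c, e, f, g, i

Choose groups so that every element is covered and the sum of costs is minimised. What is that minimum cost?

9

Bravo, Comet together cover every element (Bravo ∪ Comet = {a, b, c, d, e, f, g, h, i}); total cost 4 + 5 = 9.
No covering selection has total cost below 9.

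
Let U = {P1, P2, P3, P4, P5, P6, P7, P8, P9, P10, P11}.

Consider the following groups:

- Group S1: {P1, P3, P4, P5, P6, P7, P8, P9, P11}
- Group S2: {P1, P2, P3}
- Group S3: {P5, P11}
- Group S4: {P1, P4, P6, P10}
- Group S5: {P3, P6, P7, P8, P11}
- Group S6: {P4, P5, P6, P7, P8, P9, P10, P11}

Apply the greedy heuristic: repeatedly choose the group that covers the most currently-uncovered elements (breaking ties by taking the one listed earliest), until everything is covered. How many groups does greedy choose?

Greedy: pick S1 (covers 9 new) → pick S2 (covers 1 new) → pick S4 (covers 1 new). Total picks: 3.
(The true minimum cover uses only 2 groups, so greedy is not optimal here.)

3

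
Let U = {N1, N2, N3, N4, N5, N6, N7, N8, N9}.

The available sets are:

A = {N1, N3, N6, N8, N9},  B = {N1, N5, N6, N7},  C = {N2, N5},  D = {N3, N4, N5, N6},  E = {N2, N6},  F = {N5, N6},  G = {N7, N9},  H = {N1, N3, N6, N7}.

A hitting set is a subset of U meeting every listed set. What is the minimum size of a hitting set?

3

Take T = {N5, N6, N7}. Each listed set contains at least one of these, so T is a hitting set of size 3.
No choice of 2 elements meets every set, so 3 is the minimum.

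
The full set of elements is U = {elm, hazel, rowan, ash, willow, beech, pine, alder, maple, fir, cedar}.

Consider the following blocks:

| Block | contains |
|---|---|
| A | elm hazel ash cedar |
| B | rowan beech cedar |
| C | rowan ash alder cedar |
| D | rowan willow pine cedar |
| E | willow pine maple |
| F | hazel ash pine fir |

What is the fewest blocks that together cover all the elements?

5

A and B and C and E and F together: A ∪ B ∪ C ∪ E ∪ F = {elm, hazel, rowan, ash, willow, beech, pine, alder, maple, fir, cedar} — every element is covered.
No 4 of the 6 blocks cover everything (all 15 combinations miss at least one element), so 5 is optimal.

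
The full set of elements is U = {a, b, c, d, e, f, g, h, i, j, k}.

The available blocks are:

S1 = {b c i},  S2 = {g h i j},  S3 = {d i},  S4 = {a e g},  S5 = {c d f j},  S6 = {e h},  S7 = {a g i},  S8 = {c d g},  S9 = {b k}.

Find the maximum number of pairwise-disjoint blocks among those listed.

S5, S6, S7, S9 are pairwise disjoint (S5={c,d,f,j}; S6={e,h}; S7={a,g,i}; S9={b,k}).
Every remaining block overlaps one of these, and no 5 of the listed blocks are pairwise disjoint, so 4 is the maximum.

4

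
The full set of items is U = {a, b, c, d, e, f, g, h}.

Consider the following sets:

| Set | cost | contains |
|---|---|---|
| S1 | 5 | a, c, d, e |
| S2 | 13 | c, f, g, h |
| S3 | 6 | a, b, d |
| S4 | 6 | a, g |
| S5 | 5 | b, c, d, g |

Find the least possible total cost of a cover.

S1, S2, S5 together cover every item (S1 ∪ S2 ∪ S5 = {a, b, c, d, e, f, g, h}); total cost 5 + 13 + 5 = 23.
No covering selection has total cost below 23.

23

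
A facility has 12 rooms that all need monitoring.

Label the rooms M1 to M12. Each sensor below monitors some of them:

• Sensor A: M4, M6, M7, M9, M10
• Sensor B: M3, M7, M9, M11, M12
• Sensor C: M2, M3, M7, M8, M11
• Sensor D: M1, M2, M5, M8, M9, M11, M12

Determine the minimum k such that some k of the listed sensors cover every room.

A and B and D together: A ∪ B ∪ D = {M1, M2, M3, M4, M5, M6, M7, M8, M9, M10, M11, M12} — every room is covered.
Only D contains M1, so D is forced; the remaining 5 rooms need at least 2 more sensors (each remaining sensor adds at most 4) — so at least 3 sensors are needed, and 3 is optimal.

3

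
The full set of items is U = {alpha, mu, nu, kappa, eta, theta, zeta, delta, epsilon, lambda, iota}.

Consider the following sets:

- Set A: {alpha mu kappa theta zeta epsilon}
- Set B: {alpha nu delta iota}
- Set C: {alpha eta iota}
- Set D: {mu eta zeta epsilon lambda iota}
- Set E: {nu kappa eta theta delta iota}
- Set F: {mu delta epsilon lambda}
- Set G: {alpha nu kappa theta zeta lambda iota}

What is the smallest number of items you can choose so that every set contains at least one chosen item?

2

The 2 items {epsilon, iota} hit every set.
The sets C, F are pairwise disjoint, so any hitting set needs a separate item for each — at least 2. Hence 2 is optimal.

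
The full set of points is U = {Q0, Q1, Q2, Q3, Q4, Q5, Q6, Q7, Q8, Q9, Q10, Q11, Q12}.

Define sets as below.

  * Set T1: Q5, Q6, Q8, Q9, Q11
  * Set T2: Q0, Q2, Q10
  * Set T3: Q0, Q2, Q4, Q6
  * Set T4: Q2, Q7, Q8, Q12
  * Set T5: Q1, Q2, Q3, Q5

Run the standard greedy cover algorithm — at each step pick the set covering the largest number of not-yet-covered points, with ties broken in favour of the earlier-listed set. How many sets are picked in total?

Greedy: pick T1 (covers 5 new) → pick T2 (covers 3 new) → pick T4 (covers 2 new) → pick T5 (covers 2 new) → pick T3 (covers 1 new). Total picks: 5.

5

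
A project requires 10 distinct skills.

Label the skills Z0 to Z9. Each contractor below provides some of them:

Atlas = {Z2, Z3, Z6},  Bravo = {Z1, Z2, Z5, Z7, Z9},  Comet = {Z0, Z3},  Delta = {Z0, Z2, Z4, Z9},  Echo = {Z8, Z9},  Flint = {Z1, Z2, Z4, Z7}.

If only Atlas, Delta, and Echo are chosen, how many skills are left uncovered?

Union of Atlas, Delta, Echo = {Z0, Z2, Z3, Z4, Z6, Z8, Z9}.
Not covered: Z1, Z5, Z7 — 3 skills.

3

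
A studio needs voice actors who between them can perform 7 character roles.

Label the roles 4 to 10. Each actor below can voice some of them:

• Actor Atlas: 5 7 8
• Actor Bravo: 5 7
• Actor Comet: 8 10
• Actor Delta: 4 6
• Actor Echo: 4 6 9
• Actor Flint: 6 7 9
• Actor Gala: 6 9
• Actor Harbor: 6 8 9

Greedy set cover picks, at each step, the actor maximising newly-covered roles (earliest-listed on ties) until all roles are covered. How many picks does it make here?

3

Greedy: pick Atlas (covers 3 new) → pick Echo (covers 3 new) → pick Comet (covers 1 new). Total picks: 3.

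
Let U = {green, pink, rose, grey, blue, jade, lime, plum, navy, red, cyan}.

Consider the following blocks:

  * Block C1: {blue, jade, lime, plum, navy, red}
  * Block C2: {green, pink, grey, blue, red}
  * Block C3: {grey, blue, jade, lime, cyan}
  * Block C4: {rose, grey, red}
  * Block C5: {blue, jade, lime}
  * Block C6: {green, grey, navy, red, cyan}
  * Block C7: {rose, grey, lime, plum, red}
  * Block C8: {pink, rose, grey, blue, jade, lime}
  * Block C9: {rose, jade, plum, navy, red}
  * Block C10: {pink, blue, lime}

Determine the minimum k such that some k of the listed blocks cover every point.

C6 and C9 and C10 together: C6 ∪ C9 ∪ C10 = {green, pink, rose, grey, blue, jade, lime, plum, navy, red, cyan} — every point is covered.
No 2 of the 10 blocks cover everything (all 45 combinations miss at least one point), so 3 is optimal.

3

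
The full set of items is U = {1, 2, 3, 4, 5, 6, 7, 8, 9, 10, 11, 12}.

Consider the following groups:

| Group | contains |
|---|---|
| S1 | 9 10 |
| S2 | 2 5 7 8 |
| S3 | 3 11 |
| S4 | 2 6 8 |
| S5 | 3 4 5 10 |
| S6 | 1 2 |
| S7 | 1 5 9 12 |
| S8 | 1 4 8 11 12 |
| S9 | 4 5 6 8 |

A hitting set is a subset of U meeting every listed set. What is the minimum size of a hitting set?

The 4 items {2, 3, 8, 9} hit every group.
The groups S1, S3, S6, S9 are pairwise disjoint, so any hitting set needs a separate item for each — at least 4. Hence 4 is optimal.

4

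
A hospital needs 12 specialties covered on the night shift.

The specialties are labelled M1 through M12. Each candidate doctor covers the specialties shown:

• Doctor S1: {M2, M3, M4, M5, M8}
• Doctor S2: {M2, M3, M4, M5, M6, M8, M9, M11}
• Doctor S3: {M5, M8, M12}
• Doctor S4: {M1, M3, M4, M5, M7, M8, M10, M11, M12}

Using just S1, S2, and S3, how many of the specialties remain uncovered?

Union of S1, S2, S3 = {M2, M3, M4, M5, M6, M8, M9, M11, M12}.
Not covered: M1, M7, M10 — 3 specialties.

3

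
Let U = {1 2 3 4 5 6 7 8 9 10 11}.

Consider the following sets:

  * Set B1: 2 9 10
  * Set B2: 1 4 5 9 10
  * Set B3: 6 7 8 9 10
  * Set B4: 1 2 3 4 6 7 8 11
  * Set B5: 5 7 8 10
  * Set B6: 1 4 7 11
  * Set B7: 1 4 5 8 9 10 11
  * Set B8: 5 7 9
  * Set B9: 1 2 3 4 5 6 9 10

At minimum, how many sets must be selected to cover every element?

2

B4 and B9 together: B4 ∪ B9 = {1, 2, 3, 4, 5, 6, 7, 8, 9, 10, 11} — every element is covered.
No single set has all 11 elements (the largest, B4, has 8), so 2 is optimal.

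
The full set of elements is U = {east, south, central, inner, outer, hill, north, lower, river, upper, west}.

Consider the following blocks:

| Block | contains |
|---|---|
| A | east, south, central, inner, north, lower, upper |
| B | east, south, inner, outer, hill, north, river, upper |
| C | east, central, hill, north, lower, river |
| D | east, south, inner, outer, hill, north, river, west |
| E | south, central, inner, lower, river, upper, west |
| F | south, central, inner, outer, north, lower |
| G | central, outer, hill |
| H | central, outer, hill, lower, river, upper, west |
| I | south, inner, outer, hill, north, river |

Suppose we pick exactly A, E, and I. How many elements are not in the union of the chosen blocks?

0

Union of A, E, I = {east, south, central, inner, outer, hill, north, lower, river, upper, west} — that's every element, so 0 are uncovered.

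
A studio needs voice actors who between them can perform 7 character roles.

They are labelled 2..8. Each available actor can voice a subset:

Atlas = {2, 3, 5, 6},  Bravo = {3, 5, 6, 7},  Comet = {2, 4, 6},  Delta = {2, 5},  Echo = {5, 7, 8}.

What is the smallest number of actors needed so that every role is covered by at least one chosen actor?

3

Bravo and Comet and Echo together: Bravo ∪ Comet ∪ Echo = {2, 3, 4, 5, 6, 7, 8} — every role is covered.
Only Comet contains 4, so Comet is forced; the remaining 4 roles need at least 2 more actors (each remaining actor adds at most 3) — so at least 3 actors are needed, and 3 is optimal.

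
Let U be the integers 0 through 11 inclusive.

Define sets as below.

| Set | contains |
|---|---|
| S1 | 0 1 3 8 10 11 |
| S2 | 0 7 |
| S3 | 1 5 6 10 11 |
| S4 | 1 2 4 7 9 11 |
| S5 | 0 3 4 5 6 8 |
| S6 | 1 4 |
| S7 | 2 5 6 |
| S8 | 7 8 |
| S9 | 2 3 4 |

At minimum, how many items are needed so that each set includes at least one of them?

4

The 4 items {4, 6, 7, 8} hit every set.
No choice of 3 items meets every set, so 4 is the minimum.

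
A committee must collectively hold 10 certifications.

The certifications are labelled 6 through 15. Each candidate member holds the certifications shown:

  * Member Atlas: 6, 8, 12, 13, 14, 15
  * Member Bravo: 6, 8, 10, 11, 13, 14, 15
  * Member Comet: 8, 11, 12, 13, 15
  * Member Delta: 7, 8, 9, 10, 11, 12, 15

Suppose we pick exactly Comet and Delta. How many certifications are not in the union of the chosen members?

Union of Comet, Delta = {7, 8, 9, 10, 11, 12, 13, 15}.
Not covered: 6, 14 — 2 certifications.

2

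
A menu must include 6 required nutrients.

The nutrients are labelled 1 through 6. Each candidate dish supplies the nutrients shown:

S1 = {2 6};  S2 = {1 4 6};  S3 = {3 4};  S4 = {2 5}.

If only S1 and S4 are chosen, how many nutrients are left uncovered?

Union of S1, S4 = {2, 5, 6}.
Not covered: 1, 3, 4 — 3 nutrients.

3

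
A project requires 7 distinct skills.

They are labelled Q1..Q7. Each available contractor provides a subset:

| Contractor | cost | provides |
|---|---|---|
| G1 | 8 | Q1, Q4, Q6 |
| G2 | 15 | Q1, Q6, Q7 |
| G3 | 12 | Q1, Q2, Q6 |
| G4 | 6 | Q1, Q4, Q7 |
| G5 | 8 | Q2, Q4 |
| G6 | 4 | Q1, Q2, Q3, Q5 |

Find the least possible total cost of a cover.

18

G1, G4, G6 together cover every skill (G1 ∪ G4 ∪ G6 = {Q1, Q2, Q3, Q4, Q5, Q6, Q7}); total cost 8 + 6 + 4 = 18.
No covering selection has total cost below 18.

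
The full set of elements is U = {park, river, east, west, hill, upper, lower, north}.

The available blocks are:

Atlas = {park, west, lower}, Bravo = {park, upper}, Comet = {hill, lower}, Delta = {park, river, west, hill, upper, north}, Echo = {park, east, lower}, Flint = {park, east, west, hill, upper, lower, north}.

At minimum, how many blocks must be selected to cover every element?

2

Take {Delta, Flint}. Their union is {park, river, east, west, hill, upper, lower, north}, which is all 8 elements.
No single block has all 8 elements (the largest, Flint, has 7), so 2 is optimal.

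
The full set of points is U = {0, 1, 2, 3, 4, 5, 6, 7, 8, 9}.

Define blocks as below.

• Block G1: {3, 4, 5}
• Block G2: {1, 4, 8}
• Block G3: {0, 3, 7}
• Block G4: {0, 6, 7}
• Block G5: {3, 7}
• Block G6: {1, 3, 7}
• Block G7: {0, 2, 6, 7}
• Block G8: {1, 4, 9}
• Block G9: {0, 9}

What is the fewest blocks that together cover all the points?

G1, G2, G7, and G8 cover everything between them: the union {0, 1, 2, 3, 4, 5, 6, 7, 8, 9} is all of U.
No 3 of the 9 blocks cover everything (all 84 combinations miss at least one point), so 4 is optimal.

4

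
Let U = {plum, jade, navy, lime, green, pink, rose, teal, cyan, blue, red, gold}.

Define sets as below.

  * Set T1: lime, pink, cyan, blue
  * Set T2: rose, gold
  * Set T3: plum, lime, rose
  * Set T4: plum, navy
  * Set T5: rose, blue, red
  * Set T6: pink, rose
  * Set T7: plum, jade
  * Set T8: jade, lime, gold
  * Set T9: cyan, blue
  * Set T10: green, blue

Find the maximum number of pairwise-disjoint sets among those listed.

4

T4, T6, T8, T9 are pairwise disjoint (T4={plum,navy}; T6={pink,rose}; T8={jade,lime,gold}; T9={cyan,blue}).
Every remaining set overlaps one of these, and no 5 of the listed sets are pairwise disjoint, so 4 is the maximum.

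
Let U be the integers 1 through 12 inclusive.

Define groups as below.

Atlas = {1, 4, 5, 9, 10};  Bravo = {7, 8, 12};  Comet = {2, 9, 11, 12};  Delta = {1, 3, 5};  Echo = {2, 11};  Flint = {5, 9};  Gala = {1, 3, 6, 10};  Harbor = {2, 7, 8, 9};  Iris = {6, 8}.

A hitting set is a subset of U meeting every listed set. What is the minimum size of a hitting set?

4

H = {3, 5, 8, 11} meets every group (each contains at least one member of H), and |H| = 4.
The groups Bravo, Echo, Flint, Gala are pairwise disjoint, so any hitting set needs a separate item for each — at least 4. Hence 4 is optimal.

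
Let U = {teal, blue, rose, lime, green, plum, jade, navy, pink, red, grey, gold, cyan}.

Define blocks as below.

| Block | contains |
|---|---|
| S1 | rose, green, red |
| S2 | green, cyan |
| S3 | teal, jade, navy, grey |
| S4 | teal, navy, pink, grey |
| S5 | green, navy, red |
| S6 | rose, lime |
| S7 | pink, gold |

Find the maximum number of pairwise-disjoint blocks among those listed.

S2, S3, S6, S7 are pairwise disjoint (S2={green,cyan}; S3={teal,jade,navy,grey}; S6={rose,lime}; S7={pink,gold}).
Every remaining block overlaps one of these, and no 5 of the listed blocks are pairwise disjoint, so 4 is the maximum.

4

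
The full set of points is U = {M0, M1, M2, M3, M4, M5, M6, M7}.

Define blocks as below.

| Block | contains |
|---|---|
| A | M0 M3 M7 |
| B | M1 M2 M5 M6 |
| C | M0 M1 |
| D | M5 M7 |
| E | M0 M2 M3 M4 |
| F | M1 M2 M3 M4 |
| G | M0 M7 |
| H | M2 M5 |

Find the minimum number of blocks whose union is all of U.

Take {A, B, F}. Their union is {M0, M1, M2, M3, M4, M5, M6, M7}, which is all 8 points.
Only B contains M6, so B is forced; the remaining 4 points need at least 2 more blocks (each remaining block adds at most 3) — so at least 3 blocks are needed, and 3 is optimal.

3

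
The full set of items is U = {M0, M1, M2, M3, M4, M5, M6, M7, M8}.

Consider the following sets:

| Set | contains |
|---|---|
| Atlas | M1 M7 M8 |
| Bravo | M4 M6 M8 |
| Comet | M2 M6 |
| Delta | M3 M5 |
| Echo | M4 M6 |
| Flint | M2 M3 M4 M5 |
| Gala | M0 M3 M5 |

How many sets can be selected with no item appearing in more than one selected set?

Atlas, Delta, Echo are pairwise disjoint (Atlas={M1,M7,M8}; Delta={M3,M5}; Echo={M4,M6}).
Every remaining set overlaps one of these, and no 4 of the listed sets are pairwise disjoint, so 3 is the maximum.

3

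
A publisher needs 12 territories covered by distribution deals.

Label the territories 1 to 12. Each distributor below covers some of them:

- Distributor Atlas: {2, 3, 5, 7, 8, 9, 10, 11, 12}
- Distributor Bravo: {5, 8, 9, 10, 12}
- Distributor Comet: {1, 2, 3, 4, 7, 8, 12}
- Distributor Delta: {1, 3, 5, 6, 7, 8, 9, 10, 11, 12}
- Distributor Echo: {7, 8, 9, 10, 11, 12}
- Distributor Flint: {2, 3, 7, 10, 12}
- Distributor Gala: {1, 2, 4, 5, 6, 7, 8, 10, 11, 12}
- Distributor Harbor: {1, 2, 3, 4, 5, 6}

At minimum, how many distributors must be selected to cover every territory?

2

Comet and Delta together: Comet ∪ Delta = {1, 2, 3, 4, 5, 6, 7, 8, 9, 10, 11, 12} — every territory is covered.
No single distributor has all 12 territories (the largest, Delta, has 10), so 2 is optimal.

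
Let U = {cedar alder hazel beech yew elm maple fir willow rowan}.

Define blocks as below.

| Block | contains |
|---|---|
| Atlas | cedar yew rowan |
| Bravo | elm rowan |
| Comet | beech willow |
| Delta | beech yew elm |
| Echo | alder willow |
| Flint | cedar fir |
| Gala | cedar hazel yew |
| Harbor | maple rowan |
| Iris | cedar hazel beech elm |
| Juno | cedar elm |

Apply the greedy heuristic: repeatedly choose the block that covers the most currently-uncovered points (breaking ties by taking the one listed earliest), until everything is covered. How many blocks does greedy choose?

5

Greedy: pick Iris (covers 4 new) → pick Atlas (covers 2 new) → pick Echo (covers 2 new) → pick Flint (covers 1 new) → pick Harbor (covers 1 new). Total picks: 5.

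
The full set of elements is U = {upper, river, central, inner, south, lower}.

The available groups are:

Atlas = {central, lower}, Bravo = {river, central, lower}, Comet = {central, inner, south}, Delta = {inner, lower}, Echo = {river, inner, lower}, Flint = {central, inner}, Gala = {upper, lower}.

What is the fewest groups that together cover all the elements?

Take {Bravo, Comet, Gala}. Their union is {upper, river, central, inner, south, lower}, which is all 6 elements.
Only Gala contains upper, so Gala is forced; the remaining 4 elements need at least 2 more groups (each remaining group adds at most 3) — so at least 3 groups are needed, and 3 is optimal.

3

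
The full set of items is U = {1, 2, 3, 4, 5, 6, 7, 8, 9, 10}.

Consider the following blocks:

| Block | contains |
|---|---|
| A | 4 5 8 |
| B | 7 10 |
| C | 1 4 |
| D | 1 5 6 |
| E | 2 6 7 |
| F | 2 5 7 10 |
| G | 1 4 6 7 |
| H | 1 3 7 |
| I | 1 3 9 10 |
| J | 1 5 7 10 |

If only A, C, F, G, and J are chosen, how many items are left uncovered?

Union of A, C, F, G, J = {1, 2, 4, 5, 6, 7, 8, 10}.
Not covered: 3, 9 — 2 items.

2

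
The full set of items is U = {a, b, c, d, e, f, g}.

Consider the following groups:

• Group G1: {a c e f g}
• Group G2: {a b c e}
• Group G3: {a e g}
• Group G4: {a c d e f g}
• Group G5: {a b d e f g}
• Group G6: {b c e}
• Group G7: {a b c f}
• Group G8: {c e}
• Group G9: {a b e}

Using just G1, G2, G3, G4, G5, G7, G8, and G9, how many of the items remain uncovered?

Union of G1, G2, G3, G4, G5, G7, G8, G9 = {a, b, c, d, e, f, g} — that's every item, so 0 are uncovered.

0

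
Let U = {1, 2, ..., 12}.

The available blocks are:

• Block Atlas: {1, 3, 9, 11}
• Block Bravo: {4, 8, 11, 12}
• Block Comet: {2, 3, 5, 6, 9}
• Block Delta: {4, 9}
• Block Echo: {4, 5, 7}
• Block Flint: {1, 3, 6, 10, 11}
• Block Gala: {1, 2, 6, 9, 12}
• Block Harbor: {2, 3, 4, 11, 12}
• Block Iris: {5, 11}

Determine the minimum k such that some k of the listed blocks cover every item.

4

Bravo, Echo, Flint, and Gala cover everything between them: the union {1, 2, 3, 4, 5, 6, 7, 8, 9, 10, 11, 12} is all of U.
Only Flint contains 10, so Flint is forced; the remaining 7 items need at least 3 more blocks (each remaining block adds at most 3) — so at least 4 blocks are needed, and 4 is optimal.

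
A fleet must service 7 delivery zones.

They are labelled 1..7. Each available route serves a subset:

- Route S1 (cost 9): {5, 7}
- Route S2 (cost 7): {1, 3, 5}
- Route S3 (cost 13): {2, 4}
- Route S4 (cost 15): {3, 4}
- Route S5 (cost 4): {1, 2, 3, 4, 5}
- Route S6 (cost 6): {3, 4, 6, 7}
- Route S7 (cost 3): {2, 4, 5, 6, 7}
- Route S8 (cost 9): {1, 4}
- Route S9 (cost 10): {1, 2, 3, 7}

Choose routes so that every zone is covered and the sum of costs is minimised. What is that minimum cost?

7

S5, S7 together cover every zone (S5 ∪ S7 = {1, 2, 3, 4, 5, 6, 7}); total cost 4 + 3 = 7.
No covering selection has total cost below 7.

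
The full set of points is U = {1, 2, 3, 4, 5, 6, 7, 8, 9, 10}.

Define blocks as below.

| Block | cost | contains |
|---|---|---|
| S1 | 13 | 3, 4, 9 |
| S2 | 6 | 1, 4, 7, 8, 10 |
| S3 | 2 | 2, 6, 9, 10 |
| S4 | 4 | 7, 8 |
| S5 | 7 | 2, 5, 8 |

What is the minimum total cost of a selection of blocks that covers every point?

28

S1, S2, S3, S5 together cover every point (S1 ∪ S2 ∪ S3 ∪ S5 = {1, 2, 3, 4, 5, 6, 7, 8, 9, 10}); total cost 13 + 6 + 2 + 7 = 28.
No covering selection has total cost below 28.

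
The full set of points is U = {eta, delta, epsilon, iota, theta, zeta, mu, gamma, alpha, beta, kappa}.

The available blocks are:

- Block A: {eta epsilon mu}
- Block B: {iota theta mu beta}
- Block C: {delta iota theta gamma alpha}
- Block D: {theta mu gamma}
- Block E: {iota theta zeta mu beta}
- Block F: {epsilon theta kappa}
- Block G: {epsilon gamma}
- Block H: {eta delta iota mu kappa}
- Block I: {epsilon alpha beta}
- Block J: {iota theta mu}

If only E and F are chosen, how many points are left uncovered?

Union of E, F = {epsilon, iota, theta, zeta, mu, beta, kappa}.
Not covered: eta, delta, gamma, alpha — 4 points.

4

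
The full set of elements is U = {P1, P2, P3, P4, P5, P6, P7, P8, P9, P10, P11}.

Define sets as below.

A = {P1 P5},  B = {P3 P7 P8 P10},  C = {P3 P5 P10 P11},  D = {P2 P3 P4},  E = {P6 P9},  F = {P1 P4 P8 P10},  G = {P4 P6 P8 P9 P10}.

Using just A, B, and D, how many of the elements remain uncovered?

3

Union of A, B, D = {P1, P2, P3, P4, P5, P7, P8, P10}.
Not covered: P6, P9, P11 — 3 elements.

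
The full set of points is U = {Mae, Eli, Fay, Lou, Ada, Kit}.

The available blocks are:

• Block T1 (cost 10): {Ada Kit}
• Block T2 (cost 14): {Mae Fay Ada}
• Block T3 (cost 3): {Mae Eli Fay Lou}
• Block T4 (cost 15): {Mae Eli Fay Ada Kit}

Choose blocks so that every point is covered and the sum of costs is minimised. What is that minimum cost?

T1, T3 together cover every point (T1 ∪ T3 = {Mae, Eli, Fay, Lou, Ada, Kit}); total cost 10 + 3 = 13.
No covering selection has total cost below 13.

13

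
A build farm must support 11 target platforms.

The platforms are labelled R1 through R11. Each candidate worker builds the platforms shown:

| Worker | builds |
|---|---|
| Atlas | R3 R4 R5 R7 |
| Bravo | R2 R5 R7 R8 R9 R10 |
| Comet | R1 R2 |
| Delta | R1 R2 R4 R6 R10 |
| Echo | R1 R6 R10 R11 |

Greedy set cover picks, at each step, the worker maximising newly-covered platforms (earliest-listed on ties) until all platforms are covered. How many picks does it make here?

Greedy: pick Bravo (covers 6 new) → pick Delta (covers 3 new) → pick Atlas (covers 1 new) → pick Echo (covers 1 new). Total picks: 4.
(The true minimum cover uses only 3 workers, so greedy is not optimal here.)

4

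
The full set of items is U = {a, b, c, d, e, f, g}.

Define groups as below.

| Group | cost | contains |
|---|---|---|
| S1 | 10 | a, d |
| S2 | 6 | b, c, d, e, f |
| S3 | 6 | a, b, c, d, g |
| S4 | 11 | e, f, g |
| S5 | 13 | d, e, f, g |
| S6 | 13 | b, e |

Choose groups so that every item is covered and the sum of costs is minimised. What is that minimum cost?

12

S2, S3 together cover every item (S2 ∪ S3 = {a, b, c, d, e, f, g}); total cost 6 + 6 = 12.
No covering selection has total cost below 12.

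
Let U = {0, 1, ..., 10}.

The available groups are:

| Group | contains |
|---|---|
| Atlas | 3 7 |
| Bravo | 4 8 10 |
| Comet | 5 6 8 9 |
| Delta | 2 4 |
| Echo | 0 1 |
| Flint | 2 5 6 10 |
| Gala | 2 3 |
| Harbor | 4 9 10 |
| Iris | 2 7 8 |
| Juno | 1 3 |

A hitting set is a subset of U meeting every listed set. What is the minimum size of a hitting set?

Take H = {0, 3, 4, 8, 10}. Each listed group contains at least one of these, so H is a hitting set of size 5.
No choice of 4 items meets every group, so 5 is the minimum.

5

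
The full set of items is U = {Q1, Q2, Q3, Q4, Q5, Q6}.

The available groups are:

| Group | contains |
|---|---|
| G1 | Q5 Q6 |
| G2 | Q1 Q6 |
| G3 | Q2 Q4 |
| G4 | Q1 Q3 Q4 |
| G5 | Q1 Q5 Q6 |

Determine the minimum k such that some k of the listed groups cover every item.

G1 and G3 and G4 together: G1 ∪ G3 ∪ G4 = {Q1, Q2, Q3, Q4, Q5, Q6} — every item is covered.
Only G3 contains Q2, so G3 is forced; the remaining 4 items need at least 2 more groups (each remaining group adds at most 3) — so at least 3 groups are needed, and 3 is optimal.

3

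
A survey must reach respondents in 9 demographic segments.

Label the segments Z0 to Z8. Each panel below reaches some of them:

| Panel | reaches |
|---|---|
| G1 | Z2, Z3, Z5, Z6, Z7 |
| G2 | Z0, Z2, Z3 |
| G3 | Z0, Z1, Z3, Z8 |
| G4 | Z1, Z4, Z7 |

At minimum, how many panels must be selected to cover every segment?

G1 and G3 and G4 together: G1 ∪ G3 ∪ G4 = {Z0, Z1, Z2, Z3, Z4, Z5, Z6, Z7, Z8} — every segment is covered.
Only G4 contains Z4, so G4 is forced; the remaining 6 segments need at least 2 more panels (each remaining panel adds at most 4) — so at least 3 panels are needed, and 3 is optimal.

3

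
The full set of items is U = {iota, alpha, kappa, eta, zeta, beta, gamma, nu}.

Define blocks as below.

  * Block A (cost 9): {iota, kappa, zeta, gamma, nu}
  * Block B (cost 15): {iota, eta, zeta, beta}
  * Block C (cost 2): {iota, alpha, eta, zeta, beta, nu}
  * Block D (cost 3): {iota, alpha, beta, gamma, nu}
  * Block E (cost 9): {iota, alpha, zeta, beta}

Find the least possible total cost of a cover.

11

A, C together cover every item (A ∪ C = {iota, alpha, kappa, eta, zeta, beta, gamma, nu}); total cost 9 + 2 = 11.
The greedy pick C, D, A costs 14; no covering selection beats 11.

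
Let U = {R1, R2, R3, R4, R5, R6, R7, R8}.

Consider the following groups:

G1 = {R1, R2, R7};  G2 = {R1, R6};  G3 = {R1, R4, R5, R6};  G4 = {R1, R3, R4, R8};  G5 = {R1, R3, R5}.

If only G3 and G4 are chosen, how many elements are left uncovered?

2

Union of G3, G4 = {R1, R3, R4, R5, R6, R8}.
Not covered: R2, R7 — 2 elements.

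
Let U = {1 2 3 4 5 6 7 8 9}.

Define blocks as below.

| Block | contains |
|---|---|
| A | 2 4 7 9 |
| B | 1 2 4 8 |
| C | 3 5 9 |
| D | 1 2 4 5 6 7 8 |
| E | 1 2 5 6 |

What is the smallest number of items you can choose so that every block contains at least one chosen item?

2

Take H = {2, 5}. Each listed block contains at least one of these, so H is a hitting set of size 2.
The blocks B, C are pairwise disjoint, so any hitting set needs a separate item for each — at least 2. Hence 2 is optimal.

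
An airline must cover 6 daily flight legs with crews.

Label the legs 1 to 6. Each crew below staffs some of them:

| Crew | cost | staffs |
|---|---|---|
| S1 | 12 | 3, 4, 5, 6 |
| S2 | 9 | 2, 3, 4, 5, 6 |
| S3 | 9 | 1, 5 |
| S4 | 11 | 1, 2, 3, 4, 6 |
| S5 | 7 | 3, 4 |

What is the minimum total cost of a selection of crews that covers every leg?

S2, S3 together cover every leg (S2 ∪ S3 = {1, 2, 3, 4, 5, 6}); total cost 9 + 9 = 18.
No covering selection has total cost below 18.

18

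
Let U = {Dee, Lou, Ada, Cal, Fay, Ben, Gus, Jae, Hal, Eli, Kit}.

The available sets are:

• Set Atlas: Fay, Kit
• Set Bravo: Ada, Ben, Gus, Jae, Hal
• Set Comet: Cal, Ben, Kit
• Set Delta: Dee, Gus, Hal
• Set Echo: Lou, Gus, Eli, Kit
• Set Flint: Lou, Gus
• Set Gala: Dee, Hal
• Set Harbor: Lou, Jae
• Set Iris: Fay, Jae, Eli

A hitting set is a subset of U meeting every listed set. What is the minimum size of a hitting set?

The 4 elements {Lou, Fay, Ben, Hal} hit every set.
The sets Comet, Flint, Gala, Iris are pairwise disjoint, so any hitting set needs a separate element for each — at least 4. Hence 4 is optimal.

4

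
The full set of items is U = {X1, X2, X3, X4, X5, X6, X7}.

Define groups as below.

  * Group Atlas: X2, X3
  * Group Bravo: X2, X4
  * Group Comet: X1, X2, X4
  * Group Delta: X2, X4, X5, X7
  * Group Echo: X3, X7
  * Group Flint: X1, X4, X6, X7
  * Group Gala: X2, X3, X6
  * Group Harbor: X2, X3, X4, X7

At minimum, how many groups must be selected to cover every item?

3

Take {Comet, Delta, Gala}. Their union is {X1, X2, X3, X4, X5, X6, X7}, which is all 7 items.
Only Delta contains X5, so Delta is forced; the remaining 3 items need at least 2 more groups (each remaining group adds at most 2) — so at least 3 groups are needed, and 3 is optimal.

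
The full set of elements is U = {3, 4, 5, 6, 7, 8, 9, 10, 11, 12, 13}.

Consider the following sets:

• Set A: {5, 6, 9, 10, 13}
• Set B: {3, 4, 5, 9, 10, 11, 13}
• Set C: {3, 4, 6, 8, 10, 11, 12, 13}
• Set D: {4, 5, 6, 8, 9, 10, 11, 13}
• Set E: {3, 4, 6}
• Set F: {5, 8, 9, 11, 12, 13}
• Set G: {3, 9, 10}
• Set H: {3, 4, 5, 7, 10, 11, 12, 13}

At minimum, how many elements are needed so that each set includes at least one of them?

The 2 elements {3, 13} hit every set.
The sets E, F are pairwise disjoint, so any hitting set needs a separate element for each — at least 2. Hence 2 is optimal.

2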